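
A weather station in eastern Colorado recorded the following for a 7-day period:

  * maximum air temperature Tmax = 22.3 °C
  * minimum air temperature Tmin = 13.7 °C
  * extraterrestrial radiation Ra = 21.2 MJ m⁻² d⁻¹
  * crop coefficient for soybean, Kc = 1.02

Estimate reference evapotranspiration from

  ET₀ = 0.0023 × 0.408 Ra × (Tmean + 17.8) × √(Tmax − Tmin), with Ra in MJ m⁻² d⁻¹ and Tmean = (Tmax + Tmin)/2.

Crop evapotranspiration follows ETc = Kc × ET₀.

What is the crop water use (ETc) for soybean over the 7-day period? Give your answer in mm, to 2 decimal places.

14.91 mm

Tmean = (22.3 + 13.7)/2 = 18.00 °C
0.408 Ra = 0.408 × 21.2 = 8.6496 mm/d equivalent
ET₀ = 0.0023 × 8.6496 × (18.00 + 17.8) × √8.6 = 0.0023 × 8.6496 × 35.80 × 2.9326 = 2.0886 mm/d
ETc = Kc × ET₀ = 1.02 × 2.0886 = 2.1304 mm/d
Over 7 days: 2.1304 × 7 = 14.913 mm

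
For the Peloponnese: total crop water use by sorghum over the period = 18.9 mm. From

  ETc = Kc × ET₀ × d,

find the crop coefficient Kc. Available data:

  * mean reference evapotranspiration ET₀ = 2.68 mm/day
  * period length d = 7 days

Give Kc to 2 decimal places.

1.01

ETc = Kc × ET₀ × d  ⇒  Kc = ETc / (ET₀ × d)
Kc = 18.9 / (2.68 × 7) = 18.9 / 18.76 = 1.0075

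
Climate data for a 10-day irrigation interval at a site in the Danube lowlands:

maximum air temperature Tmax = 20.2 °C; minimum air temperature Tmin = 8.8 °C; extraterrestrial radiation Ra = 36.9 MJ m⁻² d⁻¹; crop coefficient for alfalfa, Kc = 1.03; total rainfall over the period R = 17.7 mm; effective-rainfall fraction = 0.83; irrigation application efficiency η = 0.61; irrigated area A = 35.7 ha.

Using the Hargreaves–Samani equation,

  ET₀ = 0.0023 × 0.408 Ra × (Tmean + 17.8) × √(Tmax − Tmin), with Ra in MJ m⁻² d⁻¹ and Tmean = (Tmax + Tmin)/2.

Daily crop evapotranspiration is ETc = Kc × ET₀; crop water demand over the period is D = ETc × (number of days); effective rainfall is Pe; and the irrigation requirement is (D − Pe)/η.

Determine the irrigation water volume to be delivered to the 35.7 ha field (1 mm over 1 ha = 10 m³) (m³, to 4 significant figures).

14170 m³

Tmean = (20.2 + 8.8)/2 = 14.50 °C
0.408 Ra = 0.408 × 36.9 = 15.0552 mm/d equivalent
ET₀ = 0.0023 × 15.0552 × (14.50 + 17.8) × √11.4 = 0.0023 × 15.0552 × 32.30 × 3.3764 = 3.7763 mm/d
ETc = Kc × ET₀ = 1.03 × 3.7763 = 3.8896 mm/d
Crop demand D = ETc × 10 d = 3.8896 × 10 = 38.896 mm
Pe = 0.83 × 17.7 = 14.691 mm
D − Pe = 38.896 − 14.691 = 24.205 mm
Gross irrigation = 24.205 / 0.61 = 39.680 mm
Volume = 39.680 mm × 35.7 ha × 10 = 14165.8 m³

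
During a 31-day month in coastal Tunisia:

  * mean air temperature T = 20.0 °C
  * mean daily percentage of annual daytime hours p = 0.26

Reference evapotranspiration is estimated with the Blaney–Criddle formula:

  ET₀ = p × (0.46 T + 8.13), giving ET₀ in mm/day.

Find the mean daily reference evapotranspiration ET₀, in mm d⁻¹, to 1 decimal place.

ET₀ = 0.26 × (0.46 × 20.0 + 8.13) = 0.26 × 17.330 = 4.5058 mm/d

4.5 mm d⁻¹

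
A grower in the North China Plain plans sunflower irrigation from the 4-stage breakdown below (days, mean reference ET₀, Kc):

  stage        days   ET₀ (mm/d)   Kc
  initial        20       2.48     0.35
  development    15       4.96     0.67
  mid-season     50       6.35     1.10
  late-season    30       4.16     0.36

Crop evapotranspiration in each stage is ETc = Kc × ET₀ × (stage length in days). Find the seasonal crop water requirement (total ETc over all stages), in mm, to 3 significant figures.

461 mm

initial: 0.35 × 2.48 × 20 = 17.36 mm
development: 0.67 × 4.96 × 15 = 49.85 mm
mid-season: 1.10 × 6.35 × 50 = 349.25 mm
late-season: 0.36 × 4.16 × 30 = 44.93 mm
Seasonal total = 461.39 mm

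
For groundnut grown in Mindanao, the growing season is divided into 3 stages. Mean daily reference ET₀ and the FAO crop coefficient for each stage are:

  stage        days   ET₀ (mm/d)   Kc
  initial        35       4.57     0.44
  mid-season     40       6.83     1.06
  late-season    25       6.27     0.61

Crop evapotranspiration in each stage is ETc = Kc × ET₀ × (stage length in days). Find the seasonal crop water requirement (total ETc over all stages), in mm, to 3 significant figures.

456 mm

initial: 0.44 × 4.57 × 35 = 70.38 mm
mid-season: 1.06 × 6.83 × 40 = 289.59 mm
late-season: 0.61 × 6.27 × 25 = 95.62 mm
Seasonal total = 455.59 mm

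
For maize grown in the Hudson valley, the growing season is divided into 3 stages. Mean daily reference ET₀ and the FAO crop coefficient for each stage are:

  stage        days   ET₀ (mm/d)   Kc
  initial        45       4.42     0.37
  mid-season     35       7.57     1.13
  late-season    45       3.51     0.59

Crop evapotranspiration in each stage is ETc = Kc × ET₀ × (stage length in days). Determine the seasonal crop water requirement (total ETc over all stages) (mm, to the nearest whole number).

466 mm

initial: 0.37 × 4.42 × 45 = 73.59 mm
mid-season: 1.13 × 7.57 × 35 = 299.39 mm
late-season: 0.59 × 3.51 × 45 = 93.19 mm
Seasonal total = 466.17 mm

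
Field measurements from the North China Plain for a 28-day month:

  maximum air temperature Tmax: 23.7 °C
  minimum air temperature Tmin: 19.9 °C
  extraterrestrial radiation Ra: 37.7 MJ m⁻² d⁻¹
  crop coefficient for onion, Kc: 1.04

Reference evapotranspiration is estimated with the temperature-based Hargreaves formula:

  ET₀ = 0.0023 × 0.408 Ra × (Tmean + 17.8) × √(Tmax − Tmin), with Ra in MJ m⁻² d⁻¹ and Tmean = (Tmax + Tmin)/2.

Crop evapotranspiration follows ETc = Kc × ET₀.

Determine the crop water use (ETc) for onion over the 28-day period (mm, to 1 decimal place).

Tmean = (23.7 + 19.9)/2 = 21.80 °C
0.408 Ra = 0.408 × 37.7 = 15.3816 mm/d equivalent
ET₀ = 0.0023 × 15.3816 × (21.80 + 17.8) × √3.8 = 0.0023 × 15.3816 × 39.60 × 1.9494 = 2.7310 mm/d
ETc = Kc × ET₀ = 1.04 × 2.7310 = 2.8402 mm/d
Over 28 days: 2.8402 × 28 = 79.526 mm

79.5 mm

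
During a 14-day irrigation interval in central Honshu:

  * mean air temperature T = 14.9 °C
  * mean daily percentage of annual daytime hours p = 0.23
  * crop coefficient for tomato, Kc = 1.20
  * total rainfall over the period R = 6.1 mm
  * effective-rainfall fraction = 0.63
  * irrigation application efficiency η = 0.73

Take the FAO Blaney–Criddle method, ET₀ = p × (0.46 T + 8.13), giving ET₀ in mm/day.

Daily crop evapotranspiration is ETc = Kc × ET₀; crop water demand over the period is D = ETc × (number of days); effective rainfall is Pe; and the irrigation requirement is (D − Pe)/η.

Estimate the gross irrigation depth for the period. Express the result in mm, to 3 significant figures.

ET₀ = 0.23 × (0.46 × 14.9 + 8.13) = 0.23 × 14.984 = 3.4463 mm/d
ETc = Kc × ET₀ = 1.20 × 3.4463 = 4.1356 mm/d
Crop demand D = ETc × 14 d = 4.1356 × 14 = 57.898 mm
Pe = 0.63 × 6.1 = 3.843 mm
D − Pe = 57.898 − 3.843 = 54.055 mm
Gross irrigation = 54.055 / 0.73 = 74.048 mm

74.0 mm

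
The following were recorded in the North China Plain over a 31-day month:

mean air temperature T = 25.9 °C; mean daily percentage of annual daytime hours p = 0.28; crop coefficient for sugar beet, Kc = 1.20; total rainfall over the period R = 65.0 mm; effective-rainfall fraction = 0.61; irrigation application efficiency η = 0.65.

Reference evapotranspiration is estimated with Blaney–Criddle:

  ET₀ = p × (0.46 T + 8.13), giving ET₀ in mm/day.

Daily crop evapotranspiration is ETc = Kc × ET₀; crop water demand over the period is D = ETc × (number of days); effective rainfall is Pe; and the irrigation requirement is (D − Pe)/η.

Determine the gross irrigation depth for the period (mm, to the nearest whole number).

ET₀ = 0.28 × (0.46 × 25.9 + 8.13) = 0.28 × 20.044 = 5.6123 mm/d
ETc = Kc × ET₀ = 1.20 × 5.6123 = 6.7348 mm/d
Crop demand D = ETc × 31 d = 6.7348 × 31 = 208.779 mm
Pe = 0.61 × 65.0 = 39.650 mm
D − Pe = 208.779 − 39.650 = 169.129 mm
Gross irrigation = 169.129 / 0.65 = 260.198 mm

260 mm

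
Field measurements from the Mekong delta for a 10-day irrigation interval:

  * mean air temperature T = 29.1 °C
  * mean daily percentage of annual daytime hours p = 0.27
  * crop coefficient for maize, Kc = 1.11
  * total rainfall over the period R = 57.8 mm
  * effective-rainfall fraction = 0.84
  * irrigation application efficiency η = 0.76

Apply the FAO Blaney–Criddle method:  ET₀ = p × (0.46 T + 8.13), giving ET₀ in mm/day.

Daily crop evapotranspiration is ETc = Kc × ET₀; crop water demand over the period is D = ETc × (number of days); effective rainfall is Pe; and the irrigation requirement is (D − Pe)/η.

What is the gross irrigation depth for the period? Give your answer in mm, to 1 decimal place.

21.0 mm

ET₀ = 0.27 × (0.46 × 29.1 + 8.13) = 0.27 × 21.516 = 5.8093 mm/d
ETc = Kc × ET₀ = 1.11 × 5.8093 = 6.4483 mm/d
Crop demand D = ETc × 10 d = 6.4483 × 10 = 64.483 mm
Pe = 0.84 × 57.8 = 48.552 mm
D − Pe = 64.483 − 48.552 = 15.931 mm
Gross irrigation = 15.931 / 0.76 = 20.962 mm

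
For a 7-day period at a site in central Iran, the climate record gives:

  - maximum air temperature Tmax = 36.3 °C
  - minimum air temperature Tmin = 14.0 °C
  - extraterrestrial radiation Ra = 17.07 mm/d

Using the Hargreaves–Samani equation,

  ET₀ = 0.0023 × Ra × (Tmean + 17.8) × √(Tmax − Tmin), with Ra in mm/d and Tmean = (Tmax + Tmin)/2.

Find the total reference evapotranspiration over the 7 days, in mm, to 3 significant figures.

Tmean = (36.3 + 14.0)/2 = 25.15 °C
ET₀ = 0.0023 × 17.07 × (25.15 + 17.8) × √22.3 = 0.0023 × 17.07 × 42.95 × 4.7223 = 7.9630 mm/d
Over 7 days: 7.9630 × 7 = 55.741 mm

55.7 mm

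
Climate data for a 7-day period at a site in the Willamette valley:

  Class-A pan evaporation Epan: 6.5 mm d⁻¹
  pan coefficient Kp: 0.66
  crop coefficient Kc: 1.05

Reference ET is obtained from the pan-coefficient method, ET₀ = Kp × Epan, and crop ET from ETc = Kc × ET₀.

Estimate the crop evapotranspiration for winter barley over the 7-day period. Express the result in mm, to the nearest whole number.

32 mm

ET₀ = 0.66 × 6.5 = 4.2900 mm/d
ETc = Kc × ET₀ = 1.05 × 4.2900 = 4.5045 mm/d
Over 7 days: 4.5045 × 7 = 31.532 mm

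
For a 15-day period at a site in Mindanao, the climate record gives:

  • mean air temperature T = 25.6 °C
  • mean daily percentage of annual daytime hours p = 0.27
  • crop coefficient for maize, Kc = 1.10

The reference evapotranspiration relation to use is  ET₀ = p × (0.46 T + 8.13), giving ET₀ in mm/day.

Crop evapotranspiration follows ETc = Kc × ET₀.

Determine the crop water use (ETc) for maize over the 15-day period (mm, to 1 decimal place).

88.7 mm

ET₀ = 0.27 × (0.46 × 25.6 + 8.13) = 0.27 × 19.906 = 5.3746 mm/d
ETc = Kc × ET₀ = 1.10 × 5.3746 = 5.9121 mm/d
Over 15 days: 5.9121 × 15 = 88.682 mm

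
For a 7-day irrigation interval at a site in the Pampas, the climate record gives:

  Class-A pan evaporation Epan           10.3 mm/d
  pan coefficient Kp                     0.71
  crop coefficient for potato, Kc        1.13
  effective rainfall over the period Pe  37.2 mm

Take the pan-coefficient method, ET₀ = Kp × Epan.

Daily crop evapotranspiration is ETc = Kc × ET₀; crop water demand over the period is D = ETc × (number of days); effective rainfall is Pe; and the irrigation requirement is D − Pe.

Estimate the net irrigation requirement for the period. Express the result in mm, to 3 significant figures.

20.6 mm

ET₀ = 0.71 × 10.3 = 7.3130 mm/d
ETc = Kc × ET₀ = 1.13 × 7.3130 = 8.2637 mm/d
Crop demand D = ETc × 7 d = 8.2637 × 7 = 57.846 mm
D − Pe = 57.846 − 37.2 = 20.646 mm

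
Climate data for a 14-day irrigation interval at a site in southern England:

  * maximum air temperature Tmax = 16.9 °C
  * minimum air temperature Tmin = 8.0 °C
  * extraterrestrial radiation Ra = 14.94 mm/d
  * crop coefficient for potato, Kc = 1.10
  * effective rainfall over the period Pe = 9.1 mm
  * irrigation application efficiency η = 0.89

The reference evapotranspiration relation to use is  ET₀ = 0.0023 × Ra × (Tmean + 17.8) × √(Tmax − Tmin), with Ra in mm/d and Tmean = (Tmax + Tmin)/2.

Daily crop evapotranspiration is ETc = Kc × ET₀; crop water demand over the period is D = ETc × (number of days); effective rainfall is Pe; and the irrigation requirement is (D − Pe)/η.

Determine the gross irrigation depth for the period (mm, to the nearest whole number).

43 mm

Tmean = (16.9 + 8.0)/2 = 12.45 °C
ET₀ = 0.0023 × 14.94 × (12.45 + 17.8) × √8.9 = 0.0023 × 14.94 × 30.25 × 2.9833 = 3.1010 mm/d
ETc = Kc × ET₀ = 1.10 × 3.1010 = 3.4111 mm/d
Crop demand D = ETc × 14 d = 3.4111 × 14 = 47.755 mm
D − Pe = 47.755 − 9.1 = 38.655 mm
Gross irrigation = 38.655 / 0.89 = 43.433 mm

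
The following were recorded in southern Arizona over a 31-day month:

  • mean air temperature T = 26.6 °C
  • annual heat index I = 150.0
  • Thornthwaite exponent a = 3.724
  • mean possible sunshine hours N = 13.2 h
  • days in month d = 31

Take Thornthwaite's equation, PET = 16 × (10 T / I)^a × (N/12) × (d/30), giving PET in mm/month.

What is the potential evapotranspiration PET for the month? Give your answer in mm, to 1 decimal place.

10T/I = 10 × 26.6 / 150.0 = 1.7733
(10T/I)^a = 1.7733^3.724 = 8.4424
Uncorrected PET = 16 × 8.4424 = 135.078 mm
Correction = (N/12)(d/30) = (13.2/12)(31/30) = 1.1367
PET = 135.078 × 1.1367 = 153.543 mm/month

153.5 mm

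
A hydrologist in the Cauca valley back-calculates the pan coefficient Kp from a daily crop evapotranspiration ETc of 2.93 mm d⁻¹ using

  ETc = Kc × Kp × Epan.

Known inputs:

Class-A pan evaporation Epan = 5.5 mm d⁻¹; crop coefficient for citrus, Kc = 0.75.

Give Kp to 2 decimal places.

0.71

ETc = Kc × Kp × Epan  ⇒  Kp = ETc / (Kc × Epan)
Kp = 2.93 / (0.75 × 5.5) = 2.93 / 4.125 = 0.7103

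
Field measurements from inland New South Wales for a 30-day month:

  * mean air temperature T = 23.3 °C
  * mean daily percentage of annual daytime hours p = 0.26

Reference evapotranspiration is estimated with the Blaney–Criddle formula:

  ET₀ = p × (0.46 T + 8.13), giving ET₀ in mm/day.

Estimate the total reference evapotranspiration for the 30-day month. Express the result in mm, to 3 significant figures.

147 mm

ET₀ = 0.26 × (0.46 × 23.3 + 8.13) = 0.26 × 18.848 = 4.9005 mm/d
Monthly total = 4.9005 × 30 = 147.015 mm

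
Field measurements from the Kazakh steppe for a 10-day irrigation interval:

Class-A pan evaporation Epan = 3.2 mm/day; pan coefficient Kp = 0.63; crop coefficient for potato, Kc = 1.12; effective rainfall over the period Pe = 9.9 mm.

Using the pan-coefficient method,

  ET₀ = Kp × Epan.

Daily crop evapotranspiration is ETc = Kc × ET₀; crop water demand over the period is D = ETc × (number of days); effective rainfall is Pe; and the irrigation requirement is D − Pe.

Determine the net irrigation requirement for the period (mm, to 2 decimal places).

ET₀ = 0.63 × 3.2 = 2.0160 mm/d
ETc = Kc × ET₀ = 1.12 × 2.0160 = 2.2579 mm/d
Crop demand D = ETc × 10 d = 2.2579 × 10 = 22.579 mm
D − Pe = 22.579 − 9.9 = 12.679 mm

12.68 mm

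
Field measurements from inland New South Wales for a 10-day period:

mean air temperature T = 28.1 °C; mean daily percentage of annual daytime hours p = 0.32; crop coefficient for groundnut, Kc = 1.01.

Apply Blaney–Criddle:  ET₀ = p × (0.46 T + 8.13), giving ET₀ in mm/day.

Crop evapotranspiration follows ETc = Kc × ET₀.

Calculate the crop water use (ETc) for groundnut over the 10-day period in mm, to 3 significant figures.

ET₀ = 0.32 × (0.46 × 28.1 + 8.13) = 0.32 × 21.056 = 6.7379 mm/d
ETc = Kc × ET₀ = 1.01 × 6.7379 = 6.8053 mm/d
Over 10 days: 6.8053 × 10 = 68.053 mm

68.1 mm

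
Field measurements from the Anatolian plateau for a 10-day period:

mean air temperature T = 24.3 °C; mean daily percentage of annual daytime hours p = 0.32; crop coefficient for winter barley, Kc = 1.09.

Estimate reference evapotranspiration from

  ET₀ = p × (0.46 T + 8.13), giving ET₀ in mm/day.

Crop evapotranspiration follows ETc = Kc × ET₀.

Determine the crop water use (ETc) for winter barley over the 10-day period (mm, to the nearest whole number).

67 mm

ET₀ = 0.32 × (0.46 × 24.3 + 8.13) = 0.32 × 19.308 = 6.1786 mm/d
ETc = Kc × ET₀ = 1.09 × 6.1786 = 6.7347 mm/d
Over 10 days: 6.7347 × 10 = 67.347 mm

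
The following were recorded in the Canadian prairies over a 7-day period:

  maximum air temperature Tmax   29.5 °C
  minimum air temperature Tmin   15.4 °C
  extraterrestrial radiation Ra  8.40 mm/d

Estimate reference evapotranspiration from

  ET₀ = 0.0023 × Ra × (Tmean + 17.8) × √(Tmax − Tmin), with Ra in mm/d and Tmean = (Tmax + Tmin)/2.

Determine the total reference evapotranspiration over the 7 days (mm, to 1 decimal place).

20.4 mm

Tmean = (29.5 + 15.4)/2 = 22.45 °C
ET₀ = 0.0023 × 8.40 × (22.45 + 17.8) × √14.1 = 0.0023 × 8.40 × 40.25 × 3.7550 = 2.9200 mm/d
Over 7 days: 2.9200 × 7 = 20.440 mm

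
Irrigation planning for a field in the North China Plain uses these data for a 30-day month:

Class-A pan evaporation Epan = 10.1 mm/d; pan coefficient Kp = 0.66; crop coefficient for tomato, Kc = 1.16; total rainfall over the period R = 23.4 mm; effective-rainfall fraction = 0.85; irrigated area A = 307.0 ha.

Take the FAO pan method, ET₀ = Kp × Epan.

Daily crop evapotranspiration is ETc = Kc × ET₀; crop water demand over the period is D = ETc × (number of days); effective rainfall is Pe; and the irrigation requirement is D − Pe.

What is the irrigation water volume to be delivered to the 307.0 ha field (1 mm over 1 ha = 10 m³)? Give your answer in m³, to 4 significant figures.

ET₀ = 0.66 × 10.1 = 6.6660 mm/d
ETc = Kc × ET₀ = 1.16 × 6.6660 = 7.7326 mm/d
Crop demand D = ETc × 30 d = 7.7326 × 30 = 231.978 mm
Pe = 0.85 × 23.4 = 19.890 mm
D − Pe = 231.978 − 19.890 = 212.088 mm
Volume = 212.088 mm × 307.0 ha × 10 = 651110.2 m³

651100 m³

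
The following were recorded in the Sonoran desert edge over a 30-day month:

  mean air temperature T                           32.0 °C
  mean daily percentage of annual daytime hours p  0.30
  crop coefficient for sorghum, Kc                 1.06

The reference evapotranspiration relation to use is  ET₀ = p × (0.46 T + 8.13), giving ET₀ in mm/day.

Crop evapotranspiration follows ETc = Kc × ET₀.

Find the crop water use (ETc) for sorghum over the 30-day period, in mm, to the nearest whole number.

218 mm

ET₀ = 0.30 × (0.46 × 32.0 + 8.13) = 0.30 × 22.850 = 6.8550 mm/d
ETc = Kc × ET₀ = 1.06 × 6.8550 = 7.2663 mm/d
Over 30 days: 7.2663 × 30 = 217.989 mm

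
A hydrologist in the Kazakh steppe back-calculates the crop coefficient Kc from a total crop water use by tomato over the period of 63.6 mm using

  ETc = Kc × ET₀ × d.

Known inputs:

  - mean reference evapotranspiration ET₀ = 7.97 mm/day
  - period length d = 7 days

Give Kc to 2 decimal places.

1.14

ETc = Kc × ET₀ × d  ⇒  Kc = ETc / (ET₀ × d)
Kc = 63.6 / (7.97 × 7) = 63.6 / 55.79 = 1.1400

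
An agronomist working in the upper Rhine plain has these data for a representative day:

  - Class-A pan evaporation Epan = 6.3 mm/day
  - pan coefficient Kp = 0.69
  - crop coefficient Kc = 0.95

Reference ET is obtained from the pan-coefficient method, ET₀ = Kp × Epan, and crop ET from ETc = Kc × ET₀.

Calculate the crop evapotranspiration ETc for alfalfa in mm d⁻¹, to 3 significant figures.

4.13 mm d⁻¹

ET₀ = 0.69 × 6.3 = 4.3470 mm/d
ETc = Kc × ET₀ = 0.95 × 4.3470 = 4.1297 mm/d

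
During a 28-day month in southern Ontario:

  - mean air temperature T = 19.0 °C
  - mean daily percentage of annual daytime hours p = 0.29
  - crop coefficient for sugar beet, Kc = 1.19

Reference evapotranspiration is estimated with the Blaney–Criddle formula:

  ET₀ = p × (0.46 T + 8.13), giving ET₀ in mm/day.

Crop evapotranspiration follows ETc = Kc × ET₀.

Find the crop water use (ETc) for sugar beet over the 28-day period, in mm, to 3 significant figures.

163 mm

ET₀ = 0.29 × (0.46 × 19.0 + 8.13) = 0.29 × 16.870 = 4.8923 mm/d
ETc = Kc × ET₀ = 1.19 × 4.8923 = 5.8218 mm/d
Over 28 days: 5.8218 × 28 = 163.010 mm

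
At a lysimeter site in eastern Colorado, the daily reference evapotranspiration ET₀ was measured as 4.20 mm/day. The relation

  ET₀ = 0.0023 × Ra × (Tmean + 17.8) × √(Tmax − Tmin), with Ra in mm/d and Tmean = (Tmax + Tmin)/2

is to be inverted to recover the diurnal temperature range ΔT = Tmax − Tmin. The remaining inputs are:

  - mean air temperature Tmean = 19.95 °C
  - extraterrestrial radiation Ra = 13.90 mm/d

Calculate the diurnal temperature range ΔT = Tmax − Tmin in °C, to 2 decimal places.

12.11 °C

√ΔT = ET₀ / [0.0023 × Ra × (Tmean+17.8)] = 4.20 / (0.0023 × 13.90 × 37.75) = 3.4801
ΔT = 3.4801² = 12.111 °C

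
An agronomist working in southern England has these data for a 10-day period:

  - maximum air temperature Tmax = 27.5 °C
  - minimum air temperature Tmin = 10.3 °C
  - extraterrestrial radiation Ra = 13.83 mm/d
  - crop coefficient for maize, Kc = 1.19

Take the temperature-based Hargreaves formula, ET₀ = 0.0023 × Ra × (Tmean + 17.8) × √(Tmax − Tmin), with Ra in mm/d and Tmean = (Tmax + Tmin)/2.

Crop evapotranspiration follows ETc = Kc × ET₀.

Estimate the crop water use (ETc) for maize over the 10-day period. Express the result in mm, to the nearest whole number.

58 mm

Tmean = (27.5 + 10.3)/2 = 18.90 °C
ET₀ = 0.0023 × 13.83 × (18.90 + 17.8) × √17.2 = 0.0023 × 13.83 × 36.70 × 4.1473 = 4.8415 mm/d
ETc = Kc × ET₀ = 1.19 × 4.8415 = 5.7614 mm/d
Over 10 days: 5.7614 × 10 = 57.614 mm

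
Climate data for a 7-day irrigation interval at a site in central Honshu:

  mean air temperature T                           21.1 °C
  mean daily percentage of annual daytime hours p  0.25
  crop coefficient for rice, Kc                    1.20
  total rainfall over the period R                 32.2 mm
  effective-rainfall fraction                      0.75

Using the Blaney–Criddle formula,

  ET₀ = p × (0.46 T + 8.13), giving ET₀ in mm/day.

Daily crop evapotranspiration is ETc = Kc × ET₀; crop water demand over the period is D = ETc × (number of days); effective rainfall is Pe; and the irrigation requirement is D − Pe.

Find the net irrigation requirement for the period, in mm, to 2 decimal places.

13.31 mm

ET₀ = 0.25 × (0.46 × 21.1 + 8.13) = 0.25 × 17.836 = 4.4590 mm/d
ETc = Kc × ET₀ = 1.20 × 4.4590 = 5.3508 mm/d
Crop demand D = ETc × 7 d = 5.3508 × 7 = 37.456 mm
Pe = 0.75 × 32.2 = 24.150 mm
D − Pe = 37.456 − 24.150 = 13.306 mm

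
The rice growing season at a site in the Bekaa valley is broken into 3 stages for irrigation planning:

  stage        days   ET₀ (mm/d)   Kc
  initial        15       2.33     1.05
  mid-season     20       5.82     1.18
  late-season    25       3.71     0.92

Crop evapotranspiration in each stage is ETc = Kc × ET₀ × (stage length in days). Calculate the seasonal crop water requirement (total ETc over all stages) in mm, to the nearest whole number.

initial: 1.05 × 2.33 × 15 = 36.70 mm
mid-season: 1.18 × 5.82 × 20 = 137.35 mm
late-season: 0.92 × 3.71 × 25 = 85.33 mm
Seasonal total = 259.38 mm

259 mm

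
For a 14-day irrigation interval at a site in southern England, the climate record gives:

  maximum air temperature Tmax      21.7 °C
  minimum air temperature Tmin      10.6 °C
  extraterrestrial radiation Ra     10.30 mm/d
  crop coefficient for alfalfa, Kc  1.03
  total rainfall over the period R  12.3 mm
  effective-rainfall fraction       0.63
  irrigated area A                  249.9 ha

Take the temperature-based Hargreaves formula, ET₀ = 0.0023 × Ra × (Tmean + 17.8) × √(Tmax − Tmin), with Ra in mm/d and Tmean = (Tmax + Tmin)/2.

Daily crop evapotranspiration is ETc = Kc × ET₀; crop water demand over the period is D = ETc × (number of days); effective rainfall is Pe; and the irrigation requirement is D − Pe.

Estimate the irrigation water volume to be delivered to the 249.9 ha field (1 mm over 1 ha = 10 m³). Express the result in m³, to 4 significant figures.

77200 m³

Tmean = (21.7 + 10.6)/2 = 16.15 °C
ET₀ = 0.0023 × 10.30 × (16.15 + 17.8) × √11.1 = 0.0023 × 10.30 × 33.95 × 3.3317 = 2.6796 mm/d
ETc = Kc × ET₀ = 1.03 × 2.6796 = 2.7600 mm/d
Crop demand D = ETc × 14 d = 2.7600 × 14 = 38.640 mm
Pe = 0.63 × 12.3 = 7.749 mm
D − Pe = 38.640 − 7.749 = 30.891 mm
Volume = 30.891 mm × 249.9 ha × 10 = 77196.6 m³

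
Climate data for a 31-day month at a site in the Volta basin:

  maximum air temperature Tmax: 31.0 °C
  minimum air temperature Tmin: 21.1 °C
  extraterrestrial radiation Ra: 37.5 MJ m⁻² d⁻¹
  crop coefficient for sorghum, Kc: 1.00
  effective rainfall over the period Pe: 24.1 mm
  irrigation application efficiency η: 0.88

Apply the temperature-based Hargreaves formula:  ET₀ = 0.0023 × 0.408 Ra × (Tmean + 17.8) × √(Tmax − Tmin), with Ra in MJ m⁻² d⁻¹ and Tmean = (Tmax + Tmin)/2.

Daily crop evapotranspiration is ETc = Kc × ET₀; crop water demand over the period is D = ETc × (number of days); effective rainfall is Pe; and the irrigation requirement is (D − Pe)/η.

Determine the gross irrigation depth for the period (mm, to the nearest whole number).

144 mm

Tmean = (31.0 + 21.1)/2 = 26.05 °C
0.408 Ra = 0.408 × 37.5 = 15.3000 mm/d equivalent
ET₀ = 0.0023 × 15.3000 × (26.05 + 17.8) × √9.9 = 0.0023 × 15.3000 × 43.85 × 3.1464 = 4.8552 mm/d
ETc = Kc × ET₀ = 1.00 × 4.8552 = 4.8552 mm/d
Crop demand D = ETc × 31 d = 4.8552 × 31 = 150.511 mm
D − Pe = 150.511 − 24.1 = 126.411 mm
Gross irrigation = 126.411 / 0.88 = 143.649 mm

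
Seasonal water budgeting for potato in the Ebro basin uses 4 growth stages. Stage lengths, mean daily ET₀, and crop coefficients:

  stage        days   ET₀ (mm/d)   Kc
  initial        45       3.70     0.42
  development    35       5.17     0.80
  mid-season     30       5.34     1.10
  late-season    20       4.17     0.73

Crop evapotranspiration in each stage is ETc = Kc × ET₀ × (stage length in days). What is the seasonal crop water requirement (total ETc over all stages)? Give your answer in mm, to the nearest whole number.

452 mm

initial: 0.42 × 3.70 × 45 = 69.93 mm
development: 0.80 × 5.17 × 35 = 144.76 mm
mid-season: 1.10 × 5.34 × 30 = 176.22 mm
late-season: 0.73 × 4.17 × 20 = 60.88 mm
Seasonal total = 451.79 mm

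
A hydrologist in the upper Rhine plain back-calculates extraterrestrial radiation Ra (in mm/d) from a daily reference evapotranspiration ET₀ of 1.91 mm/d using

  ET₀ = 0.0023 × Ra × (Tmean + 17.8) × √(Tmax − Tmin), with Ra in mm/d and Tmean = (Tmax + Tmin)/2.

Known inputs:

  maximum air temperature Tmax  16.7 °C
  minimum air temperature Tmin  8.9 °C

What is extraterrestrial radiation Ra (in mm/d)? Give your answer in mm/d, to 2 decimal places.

9.72 mm/d

Tmean = 12.80 °C; √ΔT = 2.7928
Ra = ET₀ / [0.0023 × (Tmean+17.8) × √ΔT] = 1.91 / (0.0023 × 30.60 × 2.7928) = 9.717 mm/d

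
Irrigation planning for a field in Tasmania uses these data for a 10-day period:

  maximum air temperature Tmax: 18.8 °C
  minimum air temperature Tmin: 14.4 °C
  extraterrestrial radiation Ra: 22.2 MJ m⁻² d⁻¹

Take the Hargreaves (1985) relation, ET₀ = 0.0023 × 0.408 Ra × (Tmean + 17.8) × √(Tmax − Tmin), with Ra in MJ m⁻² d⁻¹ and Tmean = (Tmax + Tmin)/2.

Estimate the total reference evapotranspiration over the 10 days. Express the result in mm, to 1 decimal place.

Tmean = (18.8 + 14.4)/2 = 16.60 °C
0.408 Ra = 0.408 × 22.2 = 9.0576 mm/d equivalent
ET₀ = 0.0023 × 9.0576 × (16.60 + 17.8) × √4.4 = 0.0023 × 9.0576 × 34.40 × 2.0976 = 1.5032 mm/d
Over 10 days: 1.5032 × 10 = 15.032 mm

15.0 mm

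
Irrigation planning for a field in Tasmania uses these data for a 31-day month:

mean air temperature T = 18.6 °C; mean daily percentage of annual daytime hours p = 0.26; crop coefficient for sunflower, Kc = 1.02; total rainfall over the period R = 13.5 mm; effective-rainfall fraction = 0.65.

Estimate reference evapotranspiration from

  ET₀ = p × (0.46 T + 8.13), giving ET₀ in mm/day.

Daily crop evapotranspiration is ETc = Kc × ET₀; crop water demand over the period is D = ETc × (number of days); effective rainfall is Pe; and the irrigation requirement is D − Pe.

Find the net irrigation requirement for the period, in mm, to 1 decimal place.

ET₀ = 0.26 × (0.46 × 18.6 + 8.13) = 0.26 × 16.686 = 4.3384 mm/d
ETc = Kc × ET₀ = 1.02 × 4.3384 = 4.4252 mm/d
Crop demand D = ETc × 31 d = 4.4252 × 31 = 137.181 mm
Pe = 0.65 × 13.5 = 8.775 mm
D − Pe = 137.181 − 8.775 = 128.406 mm

128.4 mm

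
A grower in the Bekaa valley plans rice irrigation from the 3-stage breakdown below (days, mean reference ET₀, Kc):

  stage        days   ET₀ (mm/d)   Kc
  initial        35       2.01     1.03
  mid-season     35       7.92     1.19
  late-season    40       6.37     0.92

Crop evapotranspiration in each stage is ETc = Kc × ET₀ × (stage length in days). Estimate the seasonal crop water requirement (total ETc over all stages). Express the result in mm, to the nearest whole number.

initial: 1.03 × 2.01 × 35 = 72.46 mm
mid-season: 1.19 × 7.92 × 35 = 329.87 mm
late-season: 0.92 × 6.37 × 40 = 234.42 mm
Seasonal total = 636.75 mm

637 mm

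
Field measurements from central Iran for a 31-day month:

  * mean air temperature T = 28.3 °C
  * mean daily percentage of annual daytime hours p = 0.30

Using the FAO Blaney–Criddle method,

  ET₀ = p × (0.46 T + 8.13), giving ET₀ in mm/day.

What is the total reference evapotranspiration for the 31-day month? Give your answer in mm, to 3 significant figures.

ET₀ = 0.30 × (0.46 × 28.3 + 8.13) = 0.30 × 21.148 = 6.3444 mm/d
Monthly total = 6.3444 × 31 = 196.676 mm

197 mm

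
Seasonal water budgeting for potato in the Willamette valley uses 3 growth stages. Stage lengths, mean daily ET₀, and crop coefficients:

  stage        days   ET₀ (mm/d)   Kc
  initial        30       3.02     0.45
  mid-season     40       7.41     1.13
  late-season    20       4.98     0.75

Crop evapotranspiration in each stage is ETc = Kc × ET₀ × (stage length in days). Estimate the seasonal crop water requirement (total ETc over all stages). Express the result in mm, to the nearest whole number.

450 mm

initial: 0.45 × 3.02 × 30 = 40.77 mm
mid-season: 1.13 × 7.41 × 40 = 334.93 mm
late-season: 0.75 × 4.98 × 20 = 74.70 mm
Seasonal total = 450.40 mm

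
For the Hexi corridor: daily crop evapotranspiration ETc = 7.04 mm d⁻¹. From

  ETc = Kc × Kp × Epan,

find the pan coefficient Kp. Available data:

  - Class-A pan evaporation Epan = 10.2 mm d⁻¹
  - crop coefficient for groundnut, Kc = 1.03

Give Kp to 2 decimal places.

ETc = Kc × Kp × Epan  ⇒  Kp = ETc / (Kc × Epan)
Kp = 7.04 / (1.03 × 10.2) = 7.04 / 10.506 = 0.6701

0.67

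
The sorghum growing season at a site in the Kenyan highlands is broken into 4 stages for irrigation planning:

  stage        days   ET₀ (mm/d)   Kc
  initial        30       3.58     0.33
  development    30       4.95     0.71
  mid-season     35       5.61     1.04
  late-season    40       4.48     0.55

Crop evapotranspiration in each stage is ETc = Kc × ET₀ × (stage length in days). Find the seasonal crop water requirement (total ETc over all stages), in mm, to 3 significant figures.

444 mm

initial: 0.33 × 3.58 × 30 = 35.44 mm
development: 0.71 × 4.95 × 30 = 105.44 mm
mid-season: 1.04 × 5.61 × 35 = 204.20 mm
late-season: 0.55 × 4.48 × 40 = 98.56 mm
Seasonal total = 443.64 mm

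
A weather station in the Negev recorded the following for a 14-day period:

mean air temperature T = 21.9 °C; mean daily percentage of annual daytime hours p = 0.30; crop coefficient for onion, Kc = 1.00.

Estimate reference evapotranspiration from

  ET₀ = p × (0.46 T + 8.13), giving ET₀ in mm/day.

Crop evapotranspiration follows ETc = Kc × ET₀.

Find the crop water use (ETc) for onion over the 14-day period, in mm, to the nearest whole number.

ET₀ = 0.30 × (0.46 × 21.9 + 8.13) = 0.30 × 18.204 = 5.4612 mm/d
ETc = Kc × ET₀ = 1.00 × 5.4612 = 5.4612 mm/d
Over 14 days: 5.4612 × 14 = 76.457 mm

76 mm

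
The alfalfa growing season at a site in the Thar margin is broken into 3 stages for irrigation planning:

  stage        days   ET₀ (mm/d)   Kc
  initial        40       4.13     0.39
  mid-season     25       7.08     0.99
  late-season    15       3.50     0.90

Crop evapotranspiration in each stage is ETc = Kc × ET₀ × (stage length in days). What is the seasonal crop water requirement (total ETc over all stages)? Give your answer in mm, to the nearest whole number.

287 mm

initial: 0.39 × 4.13 × 40 = 64.43 mm
mid-season: 0.99 × 7.08 × 25 = 175.23 mm
late-season: 0.90 × 3.50 × 15 = 47.25 mm
Seasonal total = 286.91 mm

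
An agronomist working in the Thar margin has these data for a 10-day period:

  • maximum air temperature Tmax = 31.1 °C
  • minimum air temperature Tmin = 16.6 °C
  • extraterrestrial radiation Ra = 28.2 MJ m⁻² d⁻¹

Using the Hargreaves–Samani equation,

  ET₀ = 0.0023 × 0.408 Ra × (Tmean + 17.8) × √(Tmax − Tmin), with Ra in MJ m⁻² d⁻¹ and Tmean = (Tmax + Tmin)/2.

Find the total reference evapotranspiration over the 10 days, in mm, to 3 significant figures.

42.0 mm

Tmean = (31.1 + 16.6)/2 = 23.85 °C
0.408 Ra = 0.408 × 28.2 = 11.5056 mm/d equivalent
ET₀ = 0.0023 × 11.5056 × (23.85 + 17.8) × √14.5 = 0.0023 × 11.5056 × 41.65 × 3.8079 = 4.1970 mm/d
Over 10 days: 4.1970 × 10 = 41.970 mm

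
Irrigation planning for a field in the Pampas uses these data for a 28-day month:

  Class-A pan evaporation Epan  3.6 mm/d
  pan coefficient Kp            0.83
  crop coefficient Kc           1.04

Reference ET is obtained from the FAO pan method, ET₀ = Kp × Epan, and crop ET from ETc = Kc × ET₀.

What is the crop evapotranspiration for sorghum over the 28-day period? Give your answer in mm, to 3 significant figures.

ET₀ = 0.83 × 3.6 = 2.9880 mm/d
ETc = Kc × ET₀ = 1.04 × 2.9880 = 3.1075 mm/d
Over 28 days: 3.1075 × 28 = 87.010 mm

87.0 mm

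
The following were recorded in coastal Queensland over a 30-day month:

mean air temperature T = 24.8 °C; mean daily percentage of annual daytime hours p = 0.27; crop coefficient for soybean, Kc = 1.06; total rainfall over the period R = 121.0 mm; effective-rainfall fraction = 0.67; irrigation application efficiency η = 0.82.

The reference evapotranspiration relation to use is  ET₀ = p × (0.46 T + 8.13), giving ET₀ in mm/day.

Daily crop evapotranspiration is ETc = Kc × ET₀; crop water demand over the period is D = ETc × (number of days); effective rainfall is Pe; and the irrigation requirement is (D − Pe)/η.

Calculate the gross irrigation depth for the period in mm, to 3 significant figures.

ET₀ = 0.27 × (0.46 × 24.8 + 8.13) = 0.27 × 19.538 = 5.2753 mm/d
ETc = Kc × ET₀ = 1.06 × 5.2753 = 5.5918 mm/d
Crop demand D = ETc × 30 d = 5.5918 × 30 = 167.754 mm
Pe = 0.67 × 121.0 = 81.070 mm
D − Pe = 167.754 − 81.070 = 86.684 mm
Gross irrigation = 86.684 / 0.82 = 105.712 mm

106 mm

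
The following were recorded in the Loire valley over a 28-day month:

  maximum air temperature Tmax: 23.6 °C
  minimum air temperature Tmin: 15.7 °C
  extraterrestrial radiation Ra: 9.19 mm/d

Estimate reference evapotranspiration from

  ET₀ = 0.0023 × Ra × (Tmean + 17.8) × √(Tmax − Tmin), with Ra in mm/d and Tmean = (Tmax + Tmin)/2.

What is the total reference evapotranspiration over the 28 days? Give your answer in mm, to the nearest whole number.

62 mm

Tmean = (23.6 + 15.7)/2 = 19.65 °C
ET₀ = 0.0023 × 9.19 × (19.65 + 17.8) × √7.9 = 0.0023 × 9.19 × 37.45 × 2.8107 = 2.2249 mm/d
Over 28 days: 2.2249 × 28 = 62.297 mm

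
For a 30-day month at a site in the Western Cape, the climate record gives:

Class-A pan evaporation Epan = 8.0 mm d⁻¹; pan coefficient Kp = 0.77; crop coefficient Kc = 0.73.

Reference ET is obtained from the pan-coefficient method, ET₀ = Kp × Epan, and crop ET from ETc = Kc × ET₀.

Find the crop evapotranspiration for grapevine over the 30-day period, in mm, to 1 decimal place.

134.9 mm

ET₀ = 0.77 × 8.0 = 6.1600 mm/d
ETc = Kc × ET₀ = 0.73 × 6.1600 = 4.4968 mm/d
Over 30 days: 4.4968 × 30 = 134.904 mm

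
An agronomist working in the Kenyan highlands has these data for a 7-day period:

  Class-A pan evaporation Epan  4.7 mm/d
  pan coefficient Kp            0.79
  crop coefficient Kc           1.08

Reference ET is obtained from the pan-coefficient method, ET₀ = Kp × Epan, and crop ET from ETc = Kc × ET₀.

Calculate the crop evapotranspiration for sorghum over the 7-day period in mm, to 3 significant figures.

ET₀ = 0.79 × 4.7 = 3.7130 mm/d
ETc = Kc × ET₀ = 1.08 × 3.7130 = 4.0100 mm/d
Over 7 days: 4.0100 × 7 = 28.070 mm

28.1 mm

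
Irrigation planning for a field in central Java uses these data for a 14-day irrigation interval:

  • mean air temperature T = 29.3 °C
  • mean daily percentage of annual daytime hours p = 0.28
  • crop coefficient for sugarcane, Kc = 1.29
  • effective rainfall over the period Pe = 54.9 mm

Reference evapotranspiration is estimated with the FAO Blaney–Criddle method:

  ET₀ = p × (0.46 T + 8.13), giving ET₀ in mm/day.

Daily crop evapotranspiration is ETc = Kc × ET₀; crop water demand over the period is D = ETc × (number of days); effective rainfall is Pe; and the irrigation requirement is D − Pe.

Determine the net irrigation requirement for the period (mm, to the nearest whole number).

ET₀ = 0.28 × (0.46 × 29.3 + 8.13) = 0.28 × 21.608 = 6.0502 mm/d
ETc = Kc × ET₀ = 1.29 × 6.0502 = 7.8048 mm/d
Crop demand D = ETc × 14 d = 7.8048 × 14 = 109.267 mm
D − Pe = 109.267 − 54.9 = 54.367 mm

54 mm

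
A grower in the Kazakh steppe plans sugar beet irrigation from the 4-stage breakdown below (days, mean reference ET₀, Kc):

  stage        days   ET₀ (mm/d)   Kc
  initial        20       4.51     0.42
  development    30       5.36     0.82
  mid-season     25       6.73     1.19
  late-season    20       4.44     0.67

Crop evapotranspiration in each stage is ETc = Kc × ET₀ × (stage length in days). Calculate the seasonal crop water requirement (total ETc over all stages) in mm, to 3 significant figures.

initial: 0.42 × 4.51 × 20 = 37.88 mm
development: 0.82 × 5.36 × 30 = 131.86 mm
mid-season: 1.19 × 6.73 × 25 = 200.22 mm
late-season: 0.67 × 4.44 × 20 = 59.50 mm
Seasonal total = 429.46 mm

429 mm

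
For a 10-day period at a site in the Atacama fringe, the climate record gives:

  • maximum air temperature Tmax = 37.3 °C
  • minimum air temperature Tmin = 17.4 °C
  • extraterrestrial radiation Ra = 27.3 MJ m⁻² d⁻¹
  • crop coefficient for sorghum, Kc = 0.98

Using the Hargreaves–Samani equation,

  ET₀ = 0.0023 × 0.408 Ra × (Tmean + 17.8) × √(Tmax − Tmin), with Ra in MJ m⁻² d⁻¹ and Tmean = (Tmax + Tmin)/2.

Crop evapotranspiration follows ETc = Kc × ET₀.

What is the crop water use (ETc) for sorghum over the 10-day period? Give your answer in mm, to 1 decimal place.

Tmean = (37.3 + 17.4)/2 = 27.35 °C
0.408 Ra = 0.408 × 27.3 = 11.1384 mm/d equivalent
ET₀ = 0.0023 × 11.1384 × (27.35 + 17.8) × √19.9 = 0.0023 × 11.1384 × 45.15 × 4.4609 = 5.1598 mm/d
ETc = Kc × ET₀ = 0.98 × 5.1598 = 5.0566 mm/d
Over 10 days: 5.0566 × 10 = 50.566 mm

50.6 mm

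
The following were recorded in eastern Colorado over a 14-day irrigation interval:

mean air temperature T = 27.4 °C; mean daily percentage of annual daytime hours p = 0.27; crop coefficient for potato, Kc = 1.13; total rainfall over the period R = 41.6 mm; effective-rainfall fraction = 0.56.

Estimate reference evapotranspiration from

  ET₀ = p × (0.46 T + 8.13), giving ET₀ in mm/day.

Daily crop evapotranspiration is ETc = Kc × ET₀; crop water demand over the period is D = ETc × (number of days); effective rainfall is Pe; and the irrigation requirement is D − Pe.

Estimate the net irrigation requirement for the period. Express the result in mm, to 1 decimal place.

ET₀ = 0.27 × (0.46 × 27.4 + 8.13) = 0.27 × 20.734 = 5.5982 mm/d
ETc = Kc × ET₀ = 1.13 × 5.5982 = 6.3260 mm/d
Crop demand D = ETc × 14 d = 6.3260 × 14 = 88.564 mm
Pe = 0.56 × 41.6 = 23.296 mm
D − Pe = 88.564 − 23.296 = 65.268 mm

65.3 mm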